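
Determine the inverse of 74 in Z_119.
37

gcd(74, 119) = 1, so the inverse exists.
Extended Euclidean algorithm on (119, 74):
119 = 1 × 74 + 45  ⟹  45 = (1)·119 + (-1)·74
74 = 1 × 45 + 29  ⟹  29 = (-1)·119 + (2)·74
45 = 1 × 29 + 16  ⟹  16 = (2)·119 + (-3)·74
29 = 1 × 16 + 13  ⟹  13 = (-3)·119 + (5)·74
16 = 1 × 13 + 3  ⟹  3 = (5)·119 + (-8)·74
13 = 4 × 3 + 1  ⟹  1 = (-23)·119 + (37)·74
So (37)·74 ≡ 1 (mod 119), i.e. 74^(-1) ≡ 37 (mod 119).
Check: 74 × 37 = 2738 ≡ 1 (mod 119)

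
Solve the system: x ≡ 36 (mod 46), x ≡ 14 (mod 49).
1876

Using Chinese Remainder Theorem:
M = 46 × 49 = 2254
M1 = 49, M2 = 46
y1 = 49^(-1) mod 46 = 31
y2 = 46^(-1) mod 49 = 16
x = (36×49×31 + 14×46×16) mod 2254 = 1876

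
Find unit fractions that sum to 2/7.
1/4 + 1/28

Greedy algorithm:
2/7: ceiling(7/2) = 4, use 1/4
1/28: ceiling(28/1) = 28, use 1/28
Result: 2/7 = 1/4 + 1/28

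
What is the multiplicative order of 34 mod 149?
148

149 is prime, so ord(34) divides φ(149) = 148.
Divisors of 148: 1, 2, 4, 37, 74, 148.
Repeated squaring: 34^1 ≡ 34, 34^2 ≡ 113, 34^4 ≡ 104, 34^8 ≡ 88, 34^16 ≡ 145, 34^32 ≡ 16, 34^64 ≡ 107, 34^128 ≡ 125 (mod 149).
Test 34^d mod 149 for each divisor d in increasing order:
34^1 ≡ 34
34^2 ≡ 113
34^4 ≡ 104
34^37 = 34^32·34^4·34^1 ≡ 105
34^74 = 34^64·34^8·34^2 ≡ 148
34^148 = 34^128·34^16·34^4 ≡ 1  ← first divisor giving 1
The order is 148.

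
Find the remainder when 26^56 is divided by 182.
130

Repeated squaring. Binary of 56 = 111000.
26^1 ≡ 26 (mod 182); 26^2 ≡ 130 (mod 182); 26^4 ≡ 156 (mod 182); 26^8 ≡ 130 (mod 182); 26^16 ≡ 156 (mod 182); 26^32 ≡ 130 (mod 182)
26^56 = 26^8 × 26^16 × 26^32 ≡ 130 (mod 182)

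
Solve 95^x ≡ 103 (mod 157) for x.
141

Baby-step giant-step with step n = ⌈√157⌉ = 13.
Baby steps 95^j mod 157 (j:value) for j=0..12: 0:1, 1:95, 2:76, 3:155, 4:124, 5:5, 6:4, 7:66, 8:147, 9:149, 10:25, 11:20, 12:16.
Giant-step multiplier: 95^(-13) ≡ 95^(156-13) = 95^143 ≡ 135 (mod 157).
Giant steps γ_i = 103·135^i mod 157: γ_0=103, γ_1=89, γ_2=83, γ_3=58, γ_4=137, γ_5=126, γ_6=54, γ_7=68, γ_8=74, γ_9=99, γ_10=20 (in table at j=11).
x = i·n + j = 10·13 + 11 = 141.
Check: 95^141 ≡ 103 (mod 157).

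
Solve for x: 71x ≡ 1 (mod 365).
36

gcd(71, 365) = 1, so the inverse exists.
Extended Euclidean algorithm on (365, 71):
365 = 5 × 71 + 10  ⟹  10 = (1)·365 + (-5)·71
71 = 7 × 10 + 1  ⟹  1 = (-7)·365 + (36)·71
So (36)·71 ≡ 1 (mod 365), i.e. 71^(-1) ≡ 36 (mod 365).
Check: 71 × 36 = 2556 ≡ 1 (mod 365)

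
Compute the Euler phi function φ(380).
144

380 = 2^2 × 5 × 19
φ(n) = n × ∏(1 - 1/p) for each prime p dividing n
φ(380) = 380 × (1 - 1/2) × (1 - 1/5) × (1 - 1/19) = 144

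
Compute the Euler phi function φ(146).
72

146 = 2 × 73
φ(n) = n × ∏(1 - 1/p) for each prime p dividing n
φ(146) = 146 × (1 - 1/2) × (1 - 1/73) = 72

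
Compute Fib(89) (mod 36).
13

Matrix identity: Q^n = [[F_(n+1), F_n], [F_n, F_(n-1)]] with Q = [[1,1],[1,0]].
n = 89 = 1011001₂. Square-and-multiply, entries mod 36:
Q^1 = [[1,1],[1,0]]
Q^2 = (Q^1)² = [[2,1],[1,1]]
Q^5 = (Q^2)²·Q = [[8,5],[5,3]]
Q^11 = (Q^5)²·Q = [[0,17],[17,19]]
Q^22 = (Q^11)² = [[1,35],[35,2]]
Q^44 = (Q^22)² = [[2,33],[33,5]]
Q^89 = (Q^44)²·Q = [[28,13],[13,15]]
F_89 mod 36 = Q^89[0][1] = 13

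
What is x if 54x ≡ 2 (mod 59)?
x ≡ 35 (mod 59)

gcd(54, 59) = 1, which divides 2, so solutions exist.
Find 54^(-1) mod 59 by the extended Euclidean algorithm:
59 = 1 × 54 + 5  ⟹  5 = (1)·59 + (-1)·54
54 = 10 × 5 + 4  ⟹  4 = (-10)·59 + (11)·54
5 = 1 × 4 + 1  ⟹  1 = (11)·59 + (-12)·54
So (-12)·54 ≡ 1 (mod 59), i.e. 54^(-1) ≡ -12 ≡ 47 (mod 59).
x ≡ 47 × 2 = 94 ≡ 35 (mod 59).
Check: 54 × 35 = 1890 ≡ 2 (mod 59).
Unique solution: x ≡ 35 (mod 59)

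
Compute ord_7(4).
3

7 is prime, so ord(4) divides φ(7) = 6.
Divisors of 6: 1, 2, 3, 6.
Repeated squaring: 4^1 ≡ 4, 4^2 ≡ 2, 4^4 ≡ 4 (mod 7).
Test 4^d mod 7 for each divisor d in increasing order:
4^1 ≡ 4
4^2 ≡ 2
4^3 = 4^2·4^1 ≡ 1  ← first divisor giving 1
The order is 3.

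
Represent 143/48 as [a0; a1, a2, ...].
[2; 1, 47]

Euclidean algorithm steps:
143 = 2 × 48 + 47
48 = 1 × 47 + 1
47 = 47 × 1 + 0
Continued fraction: [2; 1, 47]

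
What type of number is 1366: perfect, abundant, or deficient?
deficient

Proper divisors of 1366: sum = 1 + 2 + 683 = 686
Since 686 < 1366, 1366 is deficient.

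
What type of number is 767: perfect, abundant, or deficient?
deficient

Proper divisors of 767: sum = 1 + 13 + 59 = 73
Since 73 < 767, 767 is deficient.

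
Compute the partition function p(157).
80630964769

p(n) counts ways to write n as a sum of positive integers (order ignored).
Euler's pentagonal recurrence: p(k) = p(k-1) + p(k-2) - p(k-5) - p(k-7) + p(k-12) + p(k-15) - ... (offsets j(3j∓1)/2, signs ++--, p(0)=1, p(<0)=0).
DP table for k = 0..156: p(0)=1, p(1)=1, p(2)=2, p(3)=3, p(4)=5, p(5)=7, p(6)=11, p(7)=15, p(8)=22, p(9)=30, p(10)=42, p(11)=56, p(12)=77, p(13)=101, p(14)=135, p(15)=176, p(16)=231, p(17)=297, p(18)=385, p(19)=490, p(20)=627, p(21)=792, p(22)=1002, p(23)=1255, p(24)=1575, p(25)=1958, p(26)=2436, p(27)=3010, p(28)=3718, p(29)=4565, p(30)=5604, p(31)=6842, p(32)=8349, p(33)=10143, p(34)=12310, p(35)=14883, p(36)=17977, p(37)=21637, p(38)=26015, p(39)=31185, p(40)=37338, p(41)=44583, p(42)=53174, p(43)=63261, p(44)=75175, p(45)=89134, p(46)=105558, p(47)=124754, p(48)=147273, p(49)=173525, p(50)=204226, p(51)=239943, p(52)=281589, p(53)=329931, p(54)=386155, p(55)=451276, p(56)=526823, p(57)=614154, p(58)=715220, p(59)=831820, p(60)=966467, p(61)=1121505, p(62)=1300156, p(63)=1505499, p(64)=1741630, p(65)=2012558, p(66)=2323520, p(67)=2679689, p(68)=3087735, p(69)=3554345, p(70)=4087968, p(71)=4697205, p(72)=5392783, p(73)=6185689, p(74)=7089500, p(75)=8118264, p(76)=9289091, p(77)=10619863, p(78)=12132164, p(79)=13848650, p(80)=15796476, p(81)=18004327, p(82)=20506255, p(83)=23338469, p(84)=26543660, p(85)=30167357, p(86)=34262962, p(87)=38887673, p(88)=44108109, p(89)=49995925, p(90)=56634173, p(91)=64112359, p(92)=72533807, p(93)=82010177, p(94)=92669720, p(95)=104651419, p(96)=118114304, p(97)=133230930, p(98)=150198136, p(99)=169229875, p(100)=190569292, p(101)=214481126, p(102)=241265379, p(103)=271248950, p(104)=304801365, p(105)=342325709, p(106)=384276336, p(107)=431149389, p(108)=483502844, p(109)=541946240, p(110)=607163746, p(111)=679903203, p(112)=761002156, p(113)=851376628, p(114)=952050665, p(115)=1064144451, p(116)=1188908248, p(117)=1327710076, p(118)=1482074143, p(119)=1653668665, p(120)=1844349560, p(121)=2056148051, p(122)=2291320912, p(123)=2552338241, p(124)=2841940500, p(125)=3163127352, p(126)=3519222692, p(127)=3913864295, p(128)=4351078600, p(129)=4835271870, p(130)=5371315400, p(131)=5964539504, p(132)=6620830889, p(133)=7346629512, p(134)=8149040695, p(135)=9035836076, p(136)=10015581680, p(137)=11097645016, p(138)=12292341831, p(139)=13610949895, p(140)=15065878135, p(141)=16670689208, p(142)=18440293320, p(143)=20390982757, p(144)=22540654445, p(145)=24908858009, p(146)=27517052599, p(147)=30388671978, p(148)=33549419497, p(149)=37027355200, p(150)=40853235313, p(151)=45060624582, p(152)=49686288421, p(153)=54770336324, p(154)=60356673280, p(155)=66493182097, p(156)=73232243759.
Final step: p(157) = p(156) + p(155) - p(152) - p(150) + p(145) + p(142) - p(135) - p(131) + p(122) + p(117) - p(106) - p(100) + p(87) + p(80) - p(65) - p(57) + p(40) + p(31) - p(12) - p(2)
= 73232243759 + 66493182097 - 49686288421 - 40853235313 + 24908858009 + 18440293320 - 9035836076 - 5964539504 + 2291320912 + 1327710076 - 384276336 - 190569292 + 38887673 + 15796476 - 2012558 - 614154 + 37338 + 6842 - 77 - 2
= 80630964769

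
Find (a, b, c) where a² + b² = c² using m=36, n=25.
(671, 1800, 1921)

Euclid's formula: a = m² - n², b = 2mn, c = m² + n²
m = 36, n = 25
a = 36² - 25² = 1296 - 625 = 671
b = 2 × 36 × 25 = 1800
c = 36² + 25² = 1296 + 625 = 1921
Verification: 671² + 1800² = 450241 + 3240000 = 3690241 = 1921² ✓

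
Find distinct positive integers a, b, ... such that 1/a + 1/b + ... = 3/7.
1/3 + 1/11 + 1/231

Greedy algorithm:
3/7: ceiling(7/3) = 3, use 1/3
2/21: ceiling(21/2) = 11, use 1/11
1/231: ceiling(231/1) = 231, use 1/231
Result: 3/7 = 1/3 + 1/11 + 1/231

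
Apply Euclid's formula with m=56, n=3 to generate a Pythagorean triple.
(3127, 336, 3145)

Euclid's formula: a = m² - n², b = 2mn, c = m² + n²
m = 56, n = 3
a = 56² - 3² = 3136 - 9 = 3127
b = 2 × 56 × 3 = 336
c = 56² + 3² = 3136 + 9 = 3145
Verification: 3127² + 336² = 9778129 + 112896 = 9891025 = 3145² ✓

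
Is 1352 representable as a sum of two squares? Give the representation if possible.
14² + 34² (a=14, b=34)

Factorization: 1352 = 2^3 × 13^2
By Fermat: n is sum of two squares iff every prime p ≡ 3 (mod 4) appears to even power.
All primes ≡ 3 (mod 4) appear to even power.
Search a = 0, 1, 2, … for 1352 - a² a perfect square: first hit at a = 14: 1352 - 196 = 1156 = 34².
1352 = 14² + 34² = 196 + 1156 ✓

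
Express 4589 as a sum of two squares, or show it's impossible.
10² + 67² (a=10, b=67)

Factorization: 4589 = 13 × 353
By Fermat: n is sum of two squares iff every prime p ≡ 3 (mod 4) appears to even power.
All primes ≡ 3 (mod 4) appear to even power.
Search a = 0, 1, 2, … for 4589 - a² a perfect square: first hit at a = 10: 4589 - 100 = 4489 = 67².
4589 = 10² + 67² = 100 + 4489 ✓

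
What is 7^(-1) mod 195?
28

gcd(7, 195) = 1, so the inverse exists.
Extended Euclidean algorithm on (195, 7):
195 = 27 × 7 + 6  ⟹  6 = (1)·195 + (-27)·7
7 = 1 × 6 + 1  ⟹  1 = (-1)·195 + (28)·7
So (28)·7 ≡ 1 (mod 195), i.e. 7^(-1) ≡ 28 (mod 195).
Check: 7 × 28 = 196 ≡ 1 (mod 195)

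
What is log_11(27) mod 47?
2

Baby-step giant-step with step n = ⌈√47⌉ = 7.
Baby steps 11^j mod 47 (j:value) for j=0..6: 0:1, 1:11, 2:27, 3:15, 4:24, 5:29, 6:37.
h = 27 is already in the table at j=2, so x = 2.
Check: 11^2 ≡ 27 (mod 47).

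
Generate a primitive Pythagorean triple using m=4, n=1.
(15, 8, 17)

Euclid's formula: a = m² - n², b = 2mn, c = m² + n²
m = 4, n = 1
a = 4² - 1² = 16 - 1 = 15
b = 2 × 4 × 1 = 8
c = 4² + 1² = 16 + 1 = 17
Verification: 15² + 8² = 225 + 64 = 289 = 17² ✓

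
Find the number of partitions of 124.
2841940500

p(n) counts ways to write n as a sum of positive integers (order ignored).
Euler's pentagonal recurrence: p(k) = p(k-1) + p(k-2) - p(k-5) - p(k-7) + p(k-12) + p(k-15) - ... (offsets j(3j∓1)/2, signs ++--, p(0)=1, p(<0)=0).
DP table for k = 0..123: p(0)=1, p(1)=1, p(2)=2, p(3)=3, p(4)=5, p(5)=7, p(6)=11, p(7)=15, p(8)=22, p(9)=30, p(10)=42, p(11)=56, p(12)=77, p(13)=101, p(14)=135, p(15)=176, p(16)=231, p(17)=297, p(18)=385, p(19)=490, p(20)=627, p(21)=792, p(22)=1002, p(23)=1255, p(24)=1575, p(25)=1958, p(26)=2436, p(27)=3010, p(28)=3718, p(29)=4565, p(30)=5604, p(31)=6842, p(32)=8349, p(33)=10143, p(34)=12310, p(35)=14883, p(36)=17977, p(37)=21637, p(38)=26015, p(39)=31185, p(40)=37338, p(41)=44583, p(42)=53174, p(43)=63261, p(44)=75175, p(45)=89134, p(46)=105558, p(47)=124754, p(48)=147273, p(49)=173525, p(50)=204226, p(51)=239943, p(52)=281589, p(53)=329931, p(54)=386155, p(55)=451276, p(56)=526823, p(57)=614154, p(58)=715220, p(59)=831820, p(60)=966467, p(61)=1121505, p(62)=1300156, p(63)=1505499, p(64)=1741630, p(65)=2012558, p(66)=2323520, p(67)=2679689, p(68)=3087735, p(69)=3554345, p(70)=4087968, p(71)=4697205, p(72)=5392783, p(73)=6185689, p(74)=7089500, p(75)=8118264, p(76)=9289091, p(77)=10619863, p(78)=12132164, p(79)=13848650, p(80)=15796476, p(81)=18004327, p(82)=20506255, p(83)=23338469, p(84)=26543660, p(85)=30167357, p(86)=34262962, p(87)=38887673, p(88)=44108109, p(89)=49995925, p(90)=56634173, p(91)=64112359, p(92)=72533807, p(93)=82010177, p(94)=92669720, p(95)=104651419, p(96)=118114304, p(97)=133230930, p(98)=150198136, p(99)=169229875, p(100)=190569292, p(101)=214481126, p(102)=241265379, p(103)=271248950, p(104)=304801365, p(105)=342325709, p(106)=384276336, p(107)=431149389, p(108)=483502844, p(109)=541946240, p(110)=607163746, p(111)=679903203, p(112)=761002156, p(113)=851376628, p(114)=952050665, p(115)=1064144451, p(116)=1188908248, p(117)=1327710076, p(118)=1482074143, p(119)=1653668665, p(120)=1844349560, p(121)=2056148051, p(122)=2291320912, p(123)=2552338241.
Final step: p(124) = p(123) + p(122) - p(119) - p(117) + p(112) + p(109) - p(102) - p(98) + p(89) + p(84) - p(73) - p(67) + p(54) + p(47) - p(32) - p(24) + p(7)
= 2552338241 + 2291320912 - 1653668665 - 1327710076 + 761002156 + 541946240 - 241265379 - 150198136 + 49995925 + 26543660 - 6185689 - 2679689 + 386155 + 124754 - 8349 - 1575 + 15
= 2841940500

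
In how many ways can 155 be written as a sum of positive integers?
66493182097

p(n) counts ways to write n as a sum of positive integers (order ignored).
Euler's pentagonal recurrence: p(k) = p(k-1) + p(k-2) - p(k-5) - p(k-7) + p(k-12) + p(k-15) - ... (offsets j(3j∓1)/2, signs ++--, p(0)=1, p(<0)=0).
DP table for k = 0..154: p(0)=1, p(1)=1, p(2)=2, p(3)=3, p(4)=5, p(5)=7, p(6)=11, p(7)=15, p(8)=22, p(9)=30, p(10)=42, p(11)=56, p(12)=77, p(13)=101, p(14)=135, p(15)=176, p(16)=231, p(17)=297, p(18)=385, p(19)=490, p(20)=627, p(21)=792, p(22)=1002, p(23)=1255, p(24)=1575, p(25)=1958, p(26)=2436, p(27)=3010, p(28)=3718, p(29)=4565, p(30)=5604, p(31)=6842, p(32)=8349, p(33)=10143, p(34)=12310, p(35)=14883, p(36)=17977, p(37)=21637, p(38)=26015, p(39)=31185, p(40)=37338, p(41)=44583, p(42)=53174, p(43)=63261, p(44)=75175, p(45)=89134, p(46)=105558, p(47)=124754, p(48)=147273, p(49)=173525, p(50)=204226, p(51)=239943, p(52)=281589, p(53)=329931, p(54)=386155, p(55)=451276, p(56)=526823, p(57)=614154, p(58)=715220, p(59)=831820, p(60)=966467, p(61)=1121505, p(62)=1300156, p(63)=1505499, p(64)=1741630, p(65)=2012558, p(66)=2323520, p(67)=2679689, p(68)=3087735, p(69)=3554345, p(70)=4087968, p(71)=4697205, p(72)=5392783, p(73)=6185689, p(74)=7089500, p(75)=8118264, p(76)=9289091, p(77)=10619863, p(78)=12132164, p(79)=13848650, p(80)=15796476, p(81)=18004327, p(82)=20506255, p(83)=23338469, p(84)=26543660, p(85)=30167357, p(86)=34262962, p(87)=38887673, p(88)=44108109, p(89)=49995925, p(90)=56634173, p(91)=64112359, p(92)=72533807, p(93)=82010177, p(94)=92669720, p(95)=104651419, p(96)=118114304, p(97)=133230930, p(98)=150198136, p(99)=169229875, p(100)=190569292, p(101)=214481126, p(102)=241265379, p(103)=271248950, p(104)=304801365, p(105)=342325709, p(106)=384276336, p(107)=431149389, p(108)=483502844, p(109)=541946240, p(110)=607163746, p(111)=679903203, p(112)=761002156, p(113)=851376628, p(114)=952050665, p(115)=1064144451, p(116)=1188908248, p(117)=1327710076, p(118)=1482074143, p(119)=1653668665, p(120)=1844349560, p(121)=2056148051, p(122)=2291320912, p(123)=2552338241, p(124)=2841940500, p(125)=3163127352, p(126)=3519222692, p(127)=3913864295, p(128)=4351078600, p(129)=4835271870, p(130)=5371315400, p(131)=5964539504, p(132)=6620830889, p(133)=7346629512, p(134)=8149040695, p(135)=9035836076, p(136)=10015581680, p(137)=11097645016, p(138)=12292341831, p(139)=13610949895, p(140)=15065878135, p(141)=16670689208, p(142)=18440293320, p(143)=20390982757, p(144)=22540654445, p(145)=24908858009, p(146)=27517052599, p(147)=30388671978, p(148)=33549419497, p(149)=37027355200, p(150)=40853235313, p(151)=45060624582, p(152)=49686288421, p(153)=54770336324, p(154)=60356673280.
Final step: p(155) = p(154) + p(153) - p(150) - p(148) + p(143) + p(140) - p(133) - p(129) + p(120) + p(115) - p(104) - p(98) + p(85) + p(78) - p(63) - p(55) + p(38) + p(29) - p(10) - p(0)
= 60356673280 + 54770336324 - 40853235313 - 33549419497 + 20390982757 + 15065878135 - 7346629512 - 4835271870 + 1844349560 + 1064144451 - 304801365 - 150198136 + 30167357 + 12132164 - 1505499 - 451276 + 26015 + 4565 - 42 - 1
= 66493182097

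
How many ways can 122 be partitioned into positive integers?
2291320912

p(n) counts ways to write n as a sum of positive integers (order ignored).
Euler's pentagonal recurrence: p(k) = p(k-1) + p(k-2) - p(k-5) - p(k-7) + p(k-12) + p(k-15) - ... (offsets j(3j∓1)/2, signs ++--, p(0)=1, p(<0)=0).
DP table for k = 0..121: p(0)=1, p(1)=1, p(2)=2, p(3)=3, p(4)=5, p(5)=7, p(6)=11, p(7)=15, p(8)=22, p(9)=30, p(10)=42, p(11)=56, p(12)=77, p(13)=101, p(14)=135, p(15)=176, p(16)=231, p(17)=297, p(18)=385, p(19)=490, p(20)=627, p(21)=792, p(22)=1002, p(23)=1255, p(24)=1575, p(25)=1958, p(26)=2436, p(27)=3010, p(28)=3718, p(29)=4565, p(30)=5604, p(31)=6842, p(32)=8349, p(33)=10143, p(34)=12310, p(35)=14883, p(36)=17977, p(37)=21637, p(38)=26015, p(39)=31185, p(40)=37338, p(41)=44583, p(42)=53174, p(43)=63261, p(44)=75175, p(45)=89134, p(46)=105558, p(47)=124754, p(48)=147273, p(49)=173525, p(50)=204226, p(51)=239943, p(52)=281589, p(53)=329931, p(54)=386155, p(55)=451276, p(56)=526823, p(57)=614154, p(58)=715220, p(59)=831820, p(60)=966467, p(61)=1121505, p(62)=1300156, p(63)=1505499, p(64)=1741630, p(65)=2012558, p(66)=2323520, p(67)=2679689, p(68)=3087735, p(69)=3554345, p(70)=4087968, p(71)=4697205, p(72)=5392783, p(73)=6185689, p(74)=7089500, p(75)=8118264, p(76)=9289091, p(77)=10619863, p(78)=12132164, p(79)=13848650, p(80)=15796476, p(81)=18004327, p(82)=20506255, p(83)=23338469, p(84)=26543660, p(85)=30167357, p(86)=34262962, p(87)=38887673, p(88)=44108109, p(89)=49995925, p(90)=56634173, p(91)=64112359, p(92)=72533807, p(93)=82010177, p(94)=92669720, p(95)=104651419, p(96)=118114304, p(97)=133230930, p(98)=150198136, p(99)=169229875, p(100)=190569292, p(101)=214481126, p(102)=241265379, p(103)=271248950, p(104)=304801365, p(105)=342325709, p(106)=384276336, p(107)=431149389, p(108)=483502844, p(109)=541946240, p(110)=607163746, p(111)=679903203, p(112)=761002156, p(113)=851376628, p(114)=952050665, p(115)=1064144451, p(116)=1188908248, p(117)=1327710076, p(118)=1482074143, p(119)=1653668665, p(120)=1844349560, p(121)=2056148051.
Final step: p(122) = p(121) + p(120) - p(117) - p(115) + p(110) + p(107) - p(100) - p(96) + p(87) + p(82) - p(71) - p(65) + p(52) + p(45) - p(30) - p(22) + p(5)
= 2056148051 + 1844349560 - 1327710076 - 1064144451 + 607163746 + 431149389 - 190569292 - 118114304 + 38887673 + 20506255 - 4697205 - 2012558 + 281589 + 89134 - 5604 - 1002 + 7
= 2291320912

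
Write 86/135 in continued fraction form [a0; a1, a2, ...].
[0; 1, 1, 1, 3, 12]

Euclidean algorithm steps:
86 = 0 × 135 + 86
135 = 1 × 86 + 49
86 = 1 × 49 + 37
49 = 1 × 37 + 12
37 = 3 × 12 + 1
12 = 12 × 1 + 0
Continued fraction: [0; 1, 1, 1, 3, 12]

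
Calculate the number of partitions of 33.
10143

p(n) counts ways to write n as a sum of positive integers (order ignored).
Euler's pentagonal recurrence: p(k) = p(k-1) + p(k-2) - p(k-5) - p(k-7) + p(k-12) + p(k-15) - ... (offsets j(3j∓1)/2, signs ++--, p(0)=1, p(<0)=0).
DP table for k = 0..32: p(0)=1, p(1)=1, p(2)=2, p(3)=3, p(4)=5, p(5)=7, p(6)=11, p(7)=15, p(8)=22, p(9)=30, p(10)=42, p(11)=56, p(12)=77, p(13)=101, p(14)=135, p(15)=176, p(16)=231, p(17)=297, p(18)=385, p(19)=490, p(20)=627, p(21)=792, p(22)=1002, p(23)=1255, p(24)=1575, p(25)=1958, p(26)=2436, p(27)=3010, p(28)=3718, p(29)=4565, p(30)=5604, p(31)=6842, p(32)=8349.
Final step: p(33) = p(32) + p(31) - p(28) - p(26) + p(21) + p(18) - p(11) - p(7)
= 8349 + 6842 - 3718 - 2436 + 792 + 385 - 56 - 15
= 10143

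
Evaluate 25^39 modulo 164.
105

Repeated squaring. Binary of 39 = 100111.
25^1 ≡ 25 (mod 164); 25^2 ≡ 133 (mod 164); 25^4 ≡ 141 (mod 164); 25^8 ≡ 37 (mod 164); 25^16 ≡ 57 (mod 164); 25^32 ≡ 133 (mod 164)
25^39 = 25^1 × 25^2 × 25^4 × 25^32 ≡ 105 (mod 164)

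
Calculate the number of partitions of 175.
435157697830

p(n) counts ways to write n as a sum of positive integers (order ignored).
Euler's pentagonal recurrence: p(k) = p(k-1) + p(k-2) - p(k-5) - p(k-7) + p(k-12) + p(k-15) - ... (offsets j(3j∓1)/2, signs ++--, p(0)=1, p(<0)=0).
DP table for k = 0..174: p(0)=1, p(1)=1, p(2)=2, p(3)=3, p(4)=5, p(5)=7, p(6)=11, p(7)=15, p(8)=22, p(9)=30, p(10)=42, p(11)=56, p(12)=77, p(13)=101, p(14)=135, p(15)=176, p(16)=231, p(17)=297, p(18)=385, p(19)=490, p(20)=627, p(21)=792, p(22)=1002, p(23)=1255, p(24)=1575, p(25)=1958, p(26)=2436, p(27)=3010, p(28)=3718, p(29)=4565, p(30)=5604, p(31)=6842, p(32)=8349, p(33)=10143, p(34)=12310, p(35)=14883, p(36)=17977, p(37)=21637, p(38)=26015, p(39)=31185, p(40)=37338, p(41)=44583, p(42)=53174, p(43)=63261, p(44)=75175, p(45)=89134, p(46)=105558, p(47)=124754, p(48)=147273, p(49)=173525, p(50)=204226, p(51)=239943, p(52)=281589, p(53)=329931, p(54)=386155, p(55)=451276, p(56)=526823, p(57)=614154, p(58)=715220, p(59)=831820, p(60)=966467, p(61)=1121505, p(62)=1300156, p(63)=1505499, p(64)=1741630, p(65)=2012558, p(66)=2323520, p(67)=2679689, p(68)=3087735, p(69)=3554345, p(70)=4087968, p(71)=4697205, p(72)=5392783, p(73)=6185689, p(74)=7089500, p(75)=8118264, p(76)=9289091, p(77)=10619863, p(78)=12132164, p(79)=13848650, p(80)=15796476, p(81)=18004327, p(82)=20506255, p(83)=23338469, p(84)=26543660, p(85)=30167357, p(86)=34262962, p(87)=38887673, p(88)=44108109, p(89)=49995925, p(90)=56634173, p(91)=64112359, p(92)=72533807, p(93)=82010177, p(94)=92669720, p(95)=104651419, p(96)=118114304, p(97)=133230930, p(98)=150198136, p(99)=169229875, p(100)=190569292, p(101)=214481126, p(102)=241265379, p(103)=271248950, p(104)=304801365, p(105)=342325709, p(106)=384276336, p(107)=431149389, p(108)=483502844, p(109)=541946240, p(110)=607163746, p(111)=679903203, p(112)=761002156, p(113)=851376628, p(114)=952050665, p(115)=1064144451, p(116)=1188908248, p(117)=1327710076, p(118)=1482074143, p(119)=1653668665, p(120)=1844349560, p(121)=2056148051, p(122)=2291320912, p(123)=2552338241, p(124)=2841940500, p(125)=3163127352, p(126)=3519222692, p(127)=3913864295, p(128)=4351078600, p(129)=4835271870, p(130)=5371315400, p(131)=5964539504, p(132)=6620830889, p(133)=7346629512, p(134)=8149040695, p(135)=9035836076, p(136)=10015581680, p(137)=11097645016, p(138)=12292341831, p(139)=13610949895, p(140)=15065878135, p(141)=16670689208, p(142)=18440293320, p(143)=20390982757, p(144)=22540654445, p(145)=24908858009, p(146)=27517052599, p(147)=30388671978, p(148)=33549419497, p(149)=37027355200, p(150)=40853235313, p(151)=45060624582, p(152)=49686288421, p(153)=54770336324, p(154)=60356673280, p(155)=66493182097, p(156)=73232243759, p(157)=80630964769, p(158)=88751778802, p(159)=97662728555, p(160)=107438159466, p(161)=118159068427, p(162)=129913904637, p(163)=142798995930, p(164)=156919475295, p(165)=172389800255, p(166)=189334822579, p(167)=207890420102, p(168)=228204732751, p(169)=250438925115, p(170)=274768617130, p(171)=301384802048, p(172)=330495499613, p(173)=362326859895, p(174)=397125074750.
Final step: p(175) = p(174) + p(173) - p(170) - p(168) + p(163) + p(160) - p(153) - p(149) + p(140) + p(135) - p(124) - p(118) + p(105) + p(98) - p(83) - p(75) + p(58) + p(49) - p(30) - p(20)
= 397125074750 + 362326859895 - 274768617130 - 228204732751 + 142798995930 + 107438159466 - 54770336324 - 37027355200 + 15065878135 + 9035836076 - 2841940500 - 1482074143 + 342325709 + 150198136 - 23338469 - 8118264 + 715220 + 173525 - 5604 - 627
= 435157697830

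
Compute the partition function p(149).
37027355200

p(n) counts ways to write n as a sum of positive integers (order ignored).
Euler's pentagonal recurrence: p(k) = p(k-1) + p(k-2) - p(k-5) - p(k-7) + p(k-12) + p(k-15) - ... (offsets j(3j∓1)/2, signs ++--, p(0)=1, p(<0)=0).
DP table for k = 0..148: p(0)=1, p(1)=1, p(2)=2, p(3)=3, p(4)=5, p(5)=7, p(6)=11, p(7)=15, p(8)=22, p(9)=30, p(10)=42, p(11)=56, p(12)=77, p(13)=101, p(14)=135, p(15)=176, p(16)=231, p(17)=297, p(18)=385, p(19)=490, p(20)=627, p(21)=792, p(22)=1002, p(23)=1255, p(24)=1575, p(25)=1958, p(26)=2436, p(27)=3010, p(28)=3718, p(29)=4565, p(30)=5604, p(31)=6842, p(32)=8349, p(33)=10143, p(34)=12310, p(35)=14883, p(36)=17977, p(37)=21637, p(38)=26015, p(39)=31185, p(40)=37338, p(41)=44583, p(42)=53174, p(43)=63261, p(44)=75175, p(45)=89134, p(46)=105558, p(47)=124754, p(48)=147273, p(49)=173525, p(50)=204226, p(51)=239943, p(52)=281589, p(53)=329931, p(54)=386155, p(55)=451276, p(56)=526823, p(57)=614154, p(58)=715220, p(59)=831820, p(60)=966467, p(61)=1121505, p(62)=1300156, p(63)=1505499, p(64)=1741630, p(65)=2012558, p(66)=2323520, p(67)=2679689, p(68)=3087735, p(69)=3554345, p(70)=4087968, p(71)=4697205, p(72)=5392783, p(73)=6185689, p(74)=7089500, p(75)=8118264, p(76)=9289091, p(77)=10619863, p(78)=12132164, p(79)=13848650, p(80)=15796476, p(81)=18004327, p(82)=20506255, p(83)=23338469, p(84)=26543660, p(85)=30167357, p(86)=34262962, p(87)=38887673, p(88)=44108109, p(89)=49995925, p(90)=56634173, p(91)=64112359, p(92)=72533807, p(93)=82010177, p(94)=92669720, p(95)=104651419, p(96)=118114304, p(97)=133230930, p(98)=150198136, p(99)=169229875, p(100)=190569292, p(101)=214481126, p(102)=241265379, p(103)=271248950, p(104)=304801365, p(105)=342325709, p(106)=384276336, p(107)=431149389, p(108)=483502844, p(109)=541946240, p(110)=607163746, p(111)=679903203, p(112)=761002156, p(113)=851376628, p(114)=952050665, p(115)=1064144451, p(116)=1188908248, p(117)=1327710076, p(118)=1482074143, p(119)=1653668665, p(120)=1844349560, p(121)=2056148051, p(122)=2291320912, p(123)=2552338241, p(124)=2841940500, p(125)=3163127352, p(126)=3519222692, p(127)=3913864295, p(128)=4351078600, p(129)=4835271870, p(130)=5371315400, p(131)=5964539504, p(132)=6620830889, p(133)=7346629512, p(134)=8149040695, p(135)=9035836076, p(136)=10015581680, p(137)=11097645016, p(138)=12292341831, p(139)=13610949895, p(140)=15065878135, p(141)=16670689208, p(142)=18440293320, p(143)=20390982757, p(144)=22540654445, p(145)=24908858009, p(146)=27517052599, p(147)=30388671978, p(148)=33549419497.
Final step: p(149) = p(148) + p(147) - p(144) - p(142) + p(137) + p(134) - p(127) - p(123) + p(114) + p(109) - p(98) - p(92) + p(79) + p(72) - p(57) - p(49) + p(32) + p(23) - p(4)
= 33549419497 + 30388671978 - 22540654445 - 18440293320 + 11097645016 + 8149040695 - 3913864295 - 2552338241 + 952050665 + 541946240 - 150198136 - 72533807 + 13848650 + 5392783 - 614154 - 173525 + 8349 + 1255 - 5
= 37027355200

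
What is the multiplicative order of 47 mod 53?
13

53 is prime, so ord(47) divides φ(53) = 52.
Divisors of 52: 1, 2, 4, 13, 26, 52.
Repeated squaring: 47^1 ≡ 47, 47^2 ≡ 36, 47^4 ≡ 24, 47^8 ≡ 46, 47^16 ≡ 49, 47^32 ≡ 16 (mod 53).
Test 47^d mod 53 for each divisor d in increasing order:
47^1 ≡ 47
47^2 ≡ 36
47^4 ≡ 24
47^13 = 47^8·47^4·47^1 ≡ 1  ← first divisor giving 1
The order is 13.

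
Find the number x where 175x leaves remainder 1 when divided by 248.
231

gcd(175, 248) = 1, so the inverse exists.
Extended Euclidean algorithm on (248, 175):
248 = 1 × 175 + 73  ⟹  73 = (1)·248 + (-1)·175
175 = 2 × 73 + 29  ⟹  29 = (-2)·248 + (3)·175
73 = 2 × 29 + 15  ⟹  15 = (5)·248 + (-7)·175
29 = 1 × 15 + 14  ⟹  14 = (-7)·248 + (10)·175
15 = 1 × 14 + 1  ⟹  1 = (12)·248 + (-17)·175
So (-17)·175 ≡ 1 (mod 248), i.e. 175^(-1) ≡ -17 ≡ 231 (mod 248).
Check: 175 × 231 = 40425 ≡ 1 (mod 248)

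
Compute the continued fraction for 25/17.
[1; 2, 8]

Euclidean algorithm steps:
25 = 1 × 17 + 8
17 = 2 × 8 + 1
8 = 8 × 1 + 0
Continued fraction: [1; 2, 8]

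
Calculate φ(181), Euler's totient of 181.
180

181 = 181
φ(n) = n × ∏(1 - 1/p) for each prime p dividing n
φ(181) = 181 × (1 - 1/181) = 180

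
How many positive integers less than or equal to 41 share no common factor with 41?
40

41 = 41
φ(n) = n × ∏(1 - 1/p) for each prime p dividing n
φ(41) = 41 × (1 - 1/41) = 40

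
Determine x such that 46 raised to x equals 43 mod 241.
237

Baby-step giant-step with step n = ⌈√241⌉ = 16.
Baby steps 46^j mod 241 (j:value) for j=0..15: 0:1, 1:46, 2:188, 3:213, 4:158, 5:38, 6:61, 7:155, 8:141, 9:220, 10:239, 11:149, 12:106, 13:56, 14:166, 15:165.
Giant-step multiplier: 46^(-16) ≡ 46^(240-16) = 46^224 ≡ 160 (mod 241).
Giant steps γ_i = 43·160^i mod 241: γ_0=43, γ_1=132, γ_2=153, γ_3=139, γ_4=68, γ_5=35, γ_6=57, γ_7=203, γ_8=186, γ_9=117, γ_10=163, γ_11=52, γ_12=126, γ_13=157, γ_14=56 (in table at j=13).
x = i·n + j = 14·16 + 13 = 237.
Check: 46^237 ≡ 43 (mod 241).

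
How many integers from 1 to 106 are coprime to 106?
52

106 = 2 × 53
φ(n) = n × ∏(1 - 1/p) for each prime p dividing n
φ(106) = 106 × (1 - 1/2) × (1 - 1/53) = 52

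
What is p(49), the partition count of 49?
173525

p(n) counts ways to write n as a sum of positive integers (order ignored).
Euler's pentagonal recurrence: p(k) = p(k-1) + p(k-2) - p(k-5) - p(k-7) + p(k-12) + p(k-15) - ... (offsets j(3j∓1)/2, signs ++--, p(0)=1, p(<0)=0).
DP table for k = 0..48: p(0)=1, p(1)=1, p(2)=2, p(3)=3, p(4)=5, p(5)=7, p(6)=11, p(7)=15, p(8)=22, p(9)=30, p(10)=42, p(11)=56, p(12)=77, p(13)=101, p(14)=135, p(15)=176, p(16)=231, p(17)=297, p(18)=385, p(19)=490, p(20)=627, p(21)=792, p(22)=1002, p(23)=1255, p(24)=1575, p(25)=1958, p(26)=2436, p(27)=3010, p(28)=3718, p(29)=4565, p(30)=5604, p(31)=6842, p(32)=8349, p(33)=10143, p(34)=12310, p(35)=14883, p(36)=17977, p(37)=21637, p(38)=26015, p(39)=31185, p(40)=37338, p(41)=44583, p(42)=53174, p(43)=63261, p(44)=75175, p(45)=89134, p(46)=105558, p(47)=124754, p(48)=147273.
Final step: p(49) = p(48) + p(47) - p(44) - p(42) + p(37) + p(34) - p(27) - p(23) + p(14) + p(9)
= 147273 + 124754 - 75175 - 53174 + 21637 + 12310 - 3010 - 1255 + 135 + 30
= 173525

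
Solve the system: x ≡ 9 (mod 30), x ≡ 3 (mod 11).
69

Using Chinese Remainder Theorem:
M = 30 × 11 = 330
M1 = 11, M2 = 30
y1 = 11^(-1) mod 30 = 11
y2 = 30^(-1) mod 11 = 7
x = (9×11×11 + 3×30×7) mod 330 = 69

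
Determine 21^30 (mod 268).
9

Repeated squaring. Binary of 30 = 11110.
21^1 ≡ 21 (mod 268); 21^2 ≡ 173 (mod 268); 21^4 ≡ 181 (mod 268); 21^8 ≡ 65 (mod 268); 21^16 ≡ 205 (mod 268)
21^30 = 21^2 × 21^4 × 21^8 × 21^16 ≡ 9 (mod 268)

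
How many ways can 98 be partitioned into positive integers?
150198136

p(n) counts ways to write n as a sum of positive integers (order ignored).
Euler's pentagonal recurrence: p(k) = p(k-1) + p(k-2) - p(k-5) - p(k-7) + p(k-12) + p(k-15) - ... (offsets j(3j∓1)/2, signs ++--, p(0)=1, p(<0)=0).
DP table for k = 0..97: p(0)=1, p(1)=1, p(2)=2, p(3)=3, p(4)=5, p(5)=7, p(6)=11, p(7)=15, p(8)=22, p(9)=30, p(10)=42, p(11)=56, p(12)=77, p(13)=101, p(14)=135, p(15)=176, p(16)=231, p(17)=297, p(18)=385, p(19)=490, p(20)=627, p(21)=792, p(22)=1002, p(23)=1255, p(24)=1575, p(25)=1958, p(26)=2436, p(27)=3010, p(28)=3718, p(29)=4565, p(30)=5604, p(31)=6842, p(32)=8349, p(33)=10143, p(34)=12310, p(35)=14883, p(36)=17977, p(37)=21637, p(38)=26015, p(39)=31185, p(40)=37338, p(41)=44583, p(42)=53174, p(43)=63261, p(44)=75175, p(45)=89134, p(46)=105558, p(47)=124754, p(48)=147273, p(49)=173525, p(50)=204226, p(51)=239943, p(52)=281589, p(53)=329931, p(54)=386155, p(55)=451276, p(56)=526823, p(57)=614154, p(58)=715220, p(59)=831820, p(60)=966467, p(61)=1121505, p(62)=1300156, p(63)=1505499, p(64)=1741630, p(65)=2012558, p(66)=2323520, p(67)=2679689, p(68)=3087735, p(69)=3554345, p(70)=4087968, p(71)=4697205, p(72)=5392783, p(73)=6185689, p(74)=7089500, p(75)=8118264, p(76)=9289091, p(77)=10619863, p(78)=12132164, p(79)=13848650, p(80)=15796476, p(81)=18004327, p(82)=20506255, p(83)=23338469, p(84)=26543660, p(85)=30167357, p(86)=34262962, p(87)=38887673, p(88)=44108109, p(89)=49995925, p(90)=56634173, p(91)=64112359, p(92)=72533807, p(93)=82010177, p(94)=92669720, p(95)=104651419, p(96)=118114304, p(97)=133230930.
Final step: p(98) = p(97) + p(96) - p(93) - p(91) + p(86) + p(83) - p(76) - p(72) + p(63) + p(58) - p(47) - p(41) + p(28) + p(21) - p(6)
= 133230930 + 118114304 - 82010177 - 64112359 + 34262962 + 23338469 - 9289091 - 5392783 + 1505499 + 715220 - 124754 - 44583 + 3718 + 792 - 11
= 150198136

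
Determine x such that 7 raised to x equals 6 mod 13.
7

Baby-step giant-step with step n = ⌈√13⌉ = 4.
Baby steps 7^j mod 13 (j:value) for j=0..3: 0:1, 1:7, 2:10, 3:5.
Giant-step multiplier: 7^(-4) ≡ 7^(12-4) = 7^8 ≡ 3 (mod 13).
Giant steps γ_i = 6·3^i mod 13: γ_0=6, γ_1=5 (in table at j=3).
x = i·n + j = 1·4 + 3 = 7.
Check: 7^7 ≡ 6 (mod 13).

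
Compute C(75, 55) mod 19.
16

Using Lucas' theorem:
Write n=75 and k=55 in base 19:
n in base 19: [3, 18]
k in base 19: [2, 17]
C(75,55) mod 19 = ∏ C(n_i, k_i) mod 19
Digit binomials (mod 19): C(3,2) = 3; C(18,17) = 18
Product: 3 × 18 = 54 ≡ 16 (mod 19)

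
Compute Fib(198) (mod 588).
176

Matrix identity: Q^n = [[F_(n+1), F_n], [F_n, F_(n-1)]] with Q = [[1,1],[1,0]].
n = 198 = 11000110₂. Square-and-multiply, entries mod 588:
Q^1 = [[1,1],[1,0]]
Q^3 = (Q^1)²·Q = [[3,2],[2,1]]
Q^6 = (Q^3)² = [[13,8],[8,5]]
Q^12 = (Q^6)² = [[233,144],[144,89]]
Q^24 = (Q^12)² = [[349,504],[504,433]]
Q^49 = (Q^24)²·Q = [[253,85],[85,168]]
Q^99 = (Q^49)²·Q = [[3,86],[86,505]]
Q^198 = (Q^99)² = [[349,176],[176,173]]
F_198 mod 588 = Q^198[0][1] = 176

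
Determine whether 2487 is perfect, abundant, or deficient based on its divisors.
deficient

Proper divisors of 2487: sum = 1 + 3 + 829 = 833
Since 833 < 2487, 2487 is deficient.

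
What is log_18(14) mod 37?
21

Baby-step giant-step with step n = ⌈√37⌉ = 7.
Baby steps 18^j mod 37 (j:value) for j=0..6: 0:1, 1:18, 2:28, 3:23, 4:7, 5:15, 6:11.
Giant-step multiplier: 18^(-7) ≡ 18^(36-7) = 18^29 ≡ 20 (mod 37).
Giant steps γ_i = 14·20^i mod 37: γ_0=14, γ_1=21, γ_2=13, γ_3=1 (in table at j=0).
x = i·n + j = 3·7 + 0 = 21.
Check: 18^21 ≡ 14 (mod 37).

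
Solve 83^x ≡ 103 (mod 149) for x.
82

Baby-step giant-step with step n = ⌈√149⌉ = 13.
Baby steps 83^j mod 149 (j:value) for j=0..12: 0:1, 1:83, 2:35, 3:74, 4:33, 5:57, 6:112, 7:58, 8:46, 9:93, 10:120, 11:126, 12:28.
Giant-step multiplier: 83^(-13) ≡ 83^(148-13) = 83^135 ≡ 72 (mod 149).
Giant steps γ_i = 103·72^i mod 149: γ_0=103, γ_1=115, γ_2=85, γ_3=11, γ_4=47, γ_5=106, γ_6=33 (in table at j=4).
x = i·n + j = 6·13 + 4 = 82.
Check: 83^82 ≡ 103 (mod 149).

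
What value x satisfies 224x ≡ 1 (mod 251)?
158

gcd(224, 251) = 1, so the inverse exists.
Extended Euclidean algorithm on (251, 224):
251 = 1 × 224 + 27  ⟹  27 = (1)·251 + (-1)·224
224 = 8 × 27 + 8  ⟹  8 = (-8)·251 + (9)·224
27 = 3 × 8 + 3  ⟹  3 = (25)·251 + (-28)·224
8 = 2 × 3 + 2  ⟹  2 = (-58)·251 + (65)·224
3 = 1 × 2 + 1  ⟹  1 = (83)·251 + (-93)·224
So (-93)·224 ≡ 1 (mod 251), i.e. 224^(-1) ≡ -93 ≡ 158 (mod 251).
Check: 224 × 158 = 35392 ≡ 1 (mod 251)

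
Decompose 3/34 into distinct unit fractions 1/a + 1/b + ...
1/12 + 1/204

Greedy algorithm:
3/34: ceiling(34/3) = 12, use 1/12
1/204: ceiling(204/1) = 204, use 1/204
Result: 3/34 = 1/12 + 1/204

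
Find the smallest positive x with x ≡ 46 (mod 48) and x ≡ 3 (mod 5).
238

Using Chinese Remainder Theorem:
M = 48 × 5 = 240
M1 = 5, M2 = 48
y1 = 5^(-1) mod 48 = 29
y2 = 48^(-1) mod 5 = 2
x = (46×5×29 + 3×48×2) mod 240 = 238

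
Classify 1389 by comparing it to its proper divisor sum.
deficient

Proper divisors of 1389: sum = 1 + 3 + 463 = 467
Since 467 < 1389, 1389 is deficient.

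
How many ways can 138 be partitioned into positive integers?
12292341831

p(n) counts ways to write n as a sum of positive integers (order ignored).
Euler's pentagonal recurrence: p(k) = p(k-1) + p(k-2) - p(k-5) - p(k-7) + p(k-12) + p(k-15) - ... (offsets j(3j∓1)/2, signs ++--, p(0)=1, p(<0)=0).
DP table for k = 0..137: p(0)=1, p(1)=1, p(2)=2, p(3)=3, p(4)=5, p(5)=7, p(6)=11, p(7)=15, p(8)=22, p(9)=30, p(10)=42, p(11)=56, p(12)=77, p(13)=101, p(14)=135, p(15)=176, p(16)=231, p(17)=297, p(18)=385, p(19)=490, p(20)=627, p(21)=792, p(22)=1002, p(23)=1255, p(24)=1575, p(25)=1958, p(26)=2436, p(27)=3010, p(28)=3718, p(29)=4565, p(30)=5604, p(31)=6842, p(32)=8349, p(33)=10143, p(34)=12310, p(35)=14883, p(36)=17977, p(37)=21637, p(38)=26015, p(39)=31185, p(40)=37338, p(41)=44583, p(42)=53174, p(43)=63261, p(44)=75175, p(45)=89134, p(46)=105558, p(47)=124754, p(48)=147273, p(49)=173525, p(50)=204226, p(51)=239943, p(52)=281589, p(53)=329931, p(54)=386155, p(55)=451276, p(56)=526823, p(57)=614154, p(58)=715220, p(59)=831820, p(60)=966467, p(61)=1121505, p(62)=1300156, p(63)=1505499, p(64)=1741630, p(65)=2012558, p(66)=2323520, p(67)=2679689, p(68)=3087735, p(69)=3554345, p(70)=4087968, p(71)=4697205, p(72)=5392783, p(73)=6185689, p(74)=7089500, p(75)=8118264, p(76)=9289091, p(77)=10619863, p(78)=12132164, p(79)=13848650, p(80)=15796476, p(81)=18004327, p(82)=20506255, p(83)=23338469, p(84)=26543660, p(85)=30167357, p(86)=34262962, p(87)=38887673, p(88)=44108109, p(89)=49995925, p(90)=56634173, p(91)=64112359, p(92)=72533807, p(93)=82010177, p(94)=92669720, p(95)=104651419, p(96)=118114304, p(97)=133230930, p(98)=150198136, p(99)=169229875, p(100)=190569292, p(101)=214481126, p(102)=241265379, p(103)=271248950, p(104)=304801365, p(105)=342325709, p(106)=384276336, p(107)=431149389, p(108)=483502844, p(109)=541946240, p(110)=607163746, p(111)=679903203, p(112)=761002156, p(113)=851376628, p(114)=952050665, p(115)=1064144451, p(116)=1188908248, p(117)=1327710076, p(118)=1482074143, p(119)=1653668665, p(120)=1844349560, p(121)=2056148051, p(122)=2291320912, p(123)=2552338241, p(124)=2841940500, p(125)=3163127352, p(126)=3519222692, p(127)=3913864295, p(128)=4351078600, p(129)=4835271870, p(130)=5371315400, p(131)=5964539504, p(132)=6620830889, p(133)=7346629512, p(134)=8149040695, p(135)=9035836076, p(136)=10015581680, p(137)=11097645016.
Final step: p(138) = p(137) + p(136) - p(133) - p(131) + p(126) + p(123) - p(116) - p(112) + p(103) + p(98) - p(87) - p(81) + p(68) + p(61) - p(46) - p(38) + p(21) + p(12)
= 11097645016 + 10015581680 - 7346629512 - 5964539504 + 3519222692 + 2552338241 - 1188908248 - 761002156 + 271248950 + 150198136 - 38887673 - 18004327 + 3087735 + 1121505 - 105558 - 26015 + 792 + 77
= 12292341831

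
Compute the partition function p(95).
104651419

p(n) counts ways to write n as a sum of positive integers (order ignored).
Euler's pentagonal recurrence: p(k) = p(k-1) + p(k-2) - p(k-5) - p(k-7) + p(k-12) + p(k-15) - ... (offsets j(3j∓1)/2, signs ++--, p(0)=1, p(<0)=0).
DP table for k = 0..94: p(0)=1, p(1)=1, p(2)=2, p(3)=3, p(4)=5, p(5)=7, p(6)=11, p(7)=15, p(8)=22, p(9)=30, p(10)=42, p(11)=56, p(12)=77, p(13)=101, p(14)=135, p(15)=176, p(16)=231, p(17)=297, p(18)=385, p(19)=490, p(20)=627, p(21)=792, p(22)=1002, p(23)=1255, p(24)=1575, p(25)=1958, p(26)=2436, p(27)=3010, p(28)=3718, p(29)=4565, p(30)=5604, p(31)=6842, p(32)=8349, p(33)=10143, p(34)=12310, p(35)=14883, p(36)=17977, p(37)=21637, p(38)=26015, p(39)=31185, p(40)=37338, p(41)=44583, p(42)=53174, p(43)=63261, p(44)=75175, p(45)=89134, p(46)=105558, p(47)=124754, p(48)=147273, p(49)=173525, p(50)=204226, p(51)=239943, p(52)=281589, p(53)=329931, p(54)=386155, p(55)=451276, p(56)=526823, p(57)=614154, p(58)=715220, p(59)=831820, p(60)=966467, p(61)=1121505, p(62)=1300156, p(63)=1505499, p(64)=1741630, p(65)=2012558, p(66)=2323520, p(67)=2679689, p(68)=3087735, p(69)=3554345, p(70)=4087968, p(71)=4697205, p(72)=5392783, p(73)=6185689, p(74)=7089500, p(75)=8118264, p(76)=9289091, p(77)=10619863, p(78)=12132164, p(79)=13848650, p(80)=15796476, p(81)=18004327, p(82)=20506255, p(83)=23338469, p(84)=26543660, p(85)=30167357, p(86)=34262962, p(87)=38887673, p(88)=44108109, p(89)=49995925, p(90)=56634173, p(91)=64112359, p(92)=72533807, p(93)=82010177, p(94)=92669720.
Final step: p(95) = p(94) + p(93) - p(90) - p(88) + p(83) + p(80) - p(73) - p(69) + p(60) + p(55) - p(44) - p(38) + p(25) + p(18) - p(3)
= 92669720 + 82010177 - 56634173 - 44108109 + 23338469 + 15796476 - 6185689 - 3554345 + 966467 + 451276 - 75175 - 26015 + 1958 + 385 - 3
= 104651419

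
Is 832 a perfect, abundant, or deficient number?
abundant

Proper divisors of 832: sum = 1 + 2 + 4 + 8 + 13 + 16 + 26 + 32 + 52 + 64 + 104 + 208 + 416 = 946
Since 946 > 832, 832 is abundant.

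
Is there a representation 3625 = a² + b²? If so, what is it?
5² + 60² (a=5, b=60)

Factorization: 3625 = 5^3 × 29
By Fermat: n is sum of two squares iff every prime p ≡ 3 (mod 4) appears to even power.
All primes ≡ 3 (mod 4) appear to even power.
Search a = 0, 1, 2, … for 3625 - a² a perfect square: first hit at a = 5: 3625 - 25 = 3600 = 60².
3625 = 5² + 60² = 25 + 3600 ✓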